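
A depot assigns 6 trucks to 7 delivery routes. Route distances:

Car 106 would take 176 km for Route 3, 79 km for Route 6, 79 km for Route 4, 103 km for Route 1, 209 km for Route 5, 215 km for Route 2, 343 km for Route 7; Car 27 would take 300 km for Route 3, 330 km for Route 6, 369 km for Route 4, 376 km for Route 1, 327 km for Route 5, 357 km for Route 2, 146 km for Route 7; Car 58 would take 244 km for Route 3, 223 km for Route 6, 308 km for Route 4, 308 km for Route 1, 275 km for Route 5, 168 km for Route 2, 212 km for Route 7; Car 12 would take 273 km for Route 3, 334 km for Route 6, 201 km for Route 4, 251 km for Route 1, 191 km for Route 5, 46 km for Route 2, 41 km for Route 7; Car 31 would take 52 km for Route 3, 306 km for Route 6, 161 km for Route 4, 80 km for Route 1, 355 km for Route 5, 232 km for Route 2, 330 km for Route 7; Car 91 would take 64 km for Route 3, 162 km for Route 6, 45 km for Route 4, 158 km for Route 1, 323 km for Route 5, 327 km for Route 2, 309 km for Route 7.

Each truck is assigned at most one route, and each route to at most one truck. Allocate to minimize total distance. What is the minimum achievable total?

Minimum total: 615 km

This is the linear assignment problem.
Optimal: Car 106→Route 1 (103 km), Car 27→Route 7 (146 km), Car 58→Route 6 (223 km), Car 12→Route 2 (46 km), Car 31→Route 3 (52 km), Car 91→Route 4 (45 km) — total 103+146+223+46+52+45 = 615 km.
Column-greedy (each route in turn goes to its cheapest remaining truck) gives 1059 km, worse by 444.
Swapping Car 91↔Car 12 (Car 91→Route 2 327 km, Car 12→Route 4 201 km) adds 437.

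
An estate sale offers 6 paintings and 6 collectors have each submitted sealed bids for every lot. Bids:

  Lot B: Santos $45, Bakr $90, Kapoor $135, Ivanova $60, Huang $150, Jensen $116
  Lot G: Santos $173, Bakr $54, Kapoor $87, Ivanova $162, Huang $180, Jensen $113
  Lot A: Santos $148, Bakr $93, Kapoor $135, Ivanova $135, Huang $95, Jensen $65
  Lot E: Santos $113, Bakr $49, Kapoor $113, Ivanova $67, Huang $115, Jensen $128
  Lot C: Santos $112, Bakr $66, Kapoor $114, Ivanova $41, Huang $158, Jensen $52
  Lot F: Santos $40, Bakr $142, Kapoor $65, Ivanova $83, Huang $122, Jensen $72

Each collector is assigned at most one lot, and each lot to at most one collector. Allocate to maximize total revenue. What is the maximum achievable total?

Max total: $873

Optimal: Santos→Lot A ($148), Bakr→Lot F ($142), Kapoor→Lot B ($135), Ivanova→Lot G ($162), Huang→Lot C ($158), Jensen→Lot E ($128) — total 148+142+135+162+158+128 = $873.
Row-greedy (each collector in turn takes its best remaining lot) gives $871, worse by 2.
Next-best assignment: Santos→Lot G, Bakr→Lot F, Kapoor→Lot B, Ivanova→Lot A, Huang→Lot C, Jensen→Lot E = $871.
Swapping Kapoor↔Jensen (Kapoor→Lot E $113, Jensen→Lot B $116) loses 34.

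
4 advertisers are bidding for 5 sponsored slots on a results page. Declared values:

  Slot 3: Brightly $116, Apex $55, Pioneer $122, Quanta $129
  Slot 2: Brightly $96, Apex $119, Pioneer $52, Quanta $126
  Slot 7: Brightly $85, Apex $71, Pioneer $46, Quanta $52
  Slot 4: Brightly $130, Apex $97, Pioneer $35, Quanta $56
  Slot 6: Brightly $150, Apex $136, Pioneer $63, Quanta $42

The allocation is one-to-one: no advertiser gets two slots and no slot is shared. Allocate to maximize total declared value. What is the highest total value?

Optimal: Brightly→Slot 4 ($130), Apex→Slot 6 ($136), Pioneer→Slot 3 ($122), Quanta→Slot 2 ($126) — total 130+136+122+126 = $514.
Column-greedy (each slot in turn goes to its best remaining advertiser) gives $368, worse by 146.

Max total: $514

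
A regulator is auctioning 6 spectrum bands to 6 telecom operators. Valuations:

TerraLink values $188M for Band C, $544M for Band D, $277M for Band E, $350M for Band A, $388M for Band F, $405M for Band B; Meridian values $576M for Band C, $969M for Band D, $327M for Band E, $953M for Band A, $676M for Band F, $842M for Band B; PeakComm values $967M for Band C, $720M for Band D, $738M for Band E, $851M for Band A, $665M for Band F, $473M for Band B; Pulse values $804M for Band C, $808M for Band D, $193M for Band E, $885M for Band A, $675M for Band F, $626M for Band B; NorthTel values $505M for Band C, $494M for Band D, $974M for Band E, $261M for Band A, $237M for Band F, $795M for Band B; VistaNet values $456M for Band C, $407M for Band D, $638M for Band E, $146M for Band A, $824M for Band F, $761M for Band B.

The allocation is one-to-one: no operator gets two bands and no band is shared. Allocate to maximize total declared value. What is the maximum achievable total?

Maximum total: $5036M

Optimal: TerraLink→Band D ($544M), Meridian→Band B ($842M), PeakComm→Band C ($967M), Pulse→Band A ($885M), NorthTel→Band E ($974M), VistaNet→Band F ($824M) — total 544+842+967+885+974+824 = $5036M.
Column-greedy (each band in turn goes to its best remaining operator) gives $5024M, worse by 12.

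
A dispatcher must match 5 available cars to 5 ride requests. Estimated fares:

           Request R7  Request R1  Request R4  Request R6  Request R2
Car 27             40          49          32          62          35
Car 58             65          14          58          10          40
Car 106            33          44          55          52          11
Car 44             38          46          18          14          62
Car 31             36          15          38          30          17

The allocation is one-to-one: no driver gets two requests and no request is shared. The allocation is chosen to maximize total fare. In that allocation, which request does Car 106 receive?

Optimal: Car 27→Request R6 ($62), Car 58→Request R7 ($65), Car 106→Request R1 ($44), Car 44→Request R2 ($62), Car 31→Request R4 ($38) — total 62+65+44+62+38 = $271.
Max-entry greedy (repeatedly take the single best remaining cell) gives $259, worse by 12.
Swapping Car 106↔Car 27 (Car 106→Request R6 $52, Car 27→Request R1 $49) loses 5.
Every other assignment is strictly worse.
Car 106's own top request is Request R4 ($55), but forcing Car 106→Request R4 and reassigning the rest optimally gives only $261 — worse by 10.

Car 106 receives Request R1.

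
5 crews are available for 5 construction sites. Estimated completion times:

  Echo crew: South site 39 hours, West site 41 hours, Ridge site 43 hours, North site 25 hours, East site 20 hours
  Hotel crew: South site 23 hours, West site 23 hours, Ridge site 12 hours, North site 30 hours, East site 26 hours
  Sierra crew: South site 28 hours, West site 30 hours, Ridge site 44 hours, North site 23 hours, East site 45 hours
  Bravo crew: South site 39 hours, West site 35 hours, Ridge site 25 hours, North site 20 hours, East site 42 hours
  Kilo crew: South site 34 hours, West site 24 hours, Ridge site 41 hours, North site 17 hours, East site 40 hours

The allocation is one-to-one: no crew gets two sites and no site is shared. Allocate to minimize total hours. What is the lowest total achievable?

Optimal: Echo crew→East site (20 hours), Hotel crew→Ridge site (12 hours), Sierra crew→South site (28 hours), Bravo crew→North site (20 hours), Kilo crew→West site (24 hours) — total 20+12+28+20+24 = 104 hours.
Row-greedy (each crew in turn takes its cheapest remaining site) gives 124 hours, worse by 20.

Min total: 104 hours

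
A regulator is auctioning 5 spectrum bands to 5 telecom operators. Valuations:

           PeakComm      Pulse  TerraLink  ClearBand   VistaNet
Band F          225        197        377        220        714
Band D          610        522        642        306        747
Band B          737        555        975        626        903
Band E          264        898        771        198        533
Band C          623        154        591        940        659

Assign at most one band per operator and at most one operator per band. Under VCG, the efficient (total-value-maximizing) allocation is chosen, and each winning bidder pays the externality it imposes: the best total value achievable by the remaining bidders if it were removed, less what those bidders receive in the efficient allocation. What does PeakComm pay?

Efficient allocation: PeakComm→Band D ($610M), Pulse→Band E ($898M), TerraLink→Band B ($975M), ClearBand→Band C ($940M), VistaNet→Band F ($714M); total welfare W = $4137M.
PeakComm receives Band D at value $610M, so the others get W − 610 = $3527M.
Without PeakComm: best allocation of the remaining 4 bidders over all 5 bands is Pulse→Band E ($898M), TerraLink→Band B ($975M), ClearBand→Band C ($940M), VistaNet→Band D ($747M), total $3560M.
VCG payment = (others' best without PeakComm) − (others' welfare with PeakComm) = 3560 − 3527 = $33M.

PeakComm pays $33M.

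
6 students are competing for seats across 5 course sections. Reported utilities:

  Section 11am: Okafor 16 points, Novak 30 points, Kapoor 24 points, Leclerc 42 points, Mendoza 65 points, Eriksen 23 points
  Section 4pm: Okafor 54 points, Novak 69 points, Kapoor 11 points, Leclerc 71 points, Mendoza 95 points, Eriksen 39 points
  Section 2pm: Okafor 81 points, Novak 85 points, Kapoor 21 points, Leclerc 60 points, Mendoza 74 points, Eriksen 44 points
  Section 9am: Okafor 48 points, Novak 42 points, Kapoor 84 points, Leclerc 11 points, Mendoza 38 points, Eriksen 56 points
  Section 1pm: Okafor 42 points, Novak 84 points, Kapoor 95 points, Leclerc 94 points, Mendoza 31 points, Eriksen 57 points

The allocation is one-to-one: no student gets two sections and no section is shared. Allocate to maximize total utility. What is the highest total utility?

Optimal: Mendoza→Section 11am (65 points), Novak→Section 4pm (69 points), Okafor→Section 2pm (81 points), Kapoor→Section 9am (84 points), Leclerc→Section 1pm (94 points) — total 65+69+81+84+94 = 393 points.
Next-best assignment: Leclerc→Section 11am, Mendoza→Section 4pm, Okafor→Section 2pm, Kapoor→Section 9am, Novak→Section 1pm = 386 points.
Swapping Okafor↔Mendoza (Okafor→Section 11am 16 points, Mendoza→Section 2pm 74 points) loses 56.

Maximum total: 393 points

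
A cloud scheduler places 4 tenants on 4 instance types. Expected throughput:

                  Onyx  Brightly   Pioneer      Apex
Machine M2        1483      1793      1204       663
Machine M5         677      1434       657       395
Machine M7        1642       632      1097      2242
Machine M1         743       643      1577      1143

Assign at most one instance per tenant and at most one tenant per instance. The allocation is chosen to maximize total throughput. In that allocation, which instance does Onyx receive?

Onyx receives Machine M2.

This is a one-to-one assignment (maximum-weight bipartite matching).
Optimal: Onyx→Machine M2 (1483 ops/s), Brightly→Machine M5 (1434 ops/s), Pioneer→Machine M1 (1577 ops/s), Apex→Machine M7 (2242 ops/s) — total 1483+1434+1577+2242 = 6736 ops/s.
Row-greedy (each tenant in turn takes its best remaining instance) gives 5407 ops/s, worse by 1329.
Swapping Pioneer↔Brightly (Pioneer→Machine M5 657 ops/s, Brightly→Machine M1 643 ops/s) loses 1711.
Every other assignment is strictly worse.
Onyx's own top instance is Machine M7 (1642 ops/s), but forcing Onyx→Machine M7 and reassigning the rest optimally gives only 5423 ops/s — worse by 1313.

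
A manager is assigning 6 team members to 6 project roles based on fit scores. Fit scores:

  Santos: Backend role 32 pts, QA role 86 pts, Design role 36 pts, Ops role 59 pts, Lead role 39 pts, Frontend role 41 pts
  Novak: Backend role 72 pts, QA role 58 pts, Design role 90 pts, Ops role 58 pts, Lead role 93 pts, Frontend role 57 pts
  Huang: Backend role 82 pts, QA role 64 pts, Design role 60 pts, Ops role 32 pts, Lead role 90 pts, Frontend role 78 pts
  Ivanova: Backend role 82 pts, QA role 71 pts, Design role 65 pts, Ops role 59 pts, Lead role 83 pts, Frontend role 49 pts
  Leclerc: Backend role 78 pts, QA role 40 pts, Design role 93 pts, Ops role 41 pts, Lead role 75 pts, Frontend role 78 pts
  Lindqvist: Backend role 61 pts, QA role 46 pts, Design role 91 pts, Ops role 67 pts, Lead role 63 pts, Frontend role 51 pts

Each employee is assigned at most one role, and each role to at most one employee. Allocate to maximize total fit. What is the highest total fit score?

Maximum total: 499 pts

Optimal: Santos→QA role (86 pts), Novak→Lead role (93 pts), Huang→Frontend role (78 pts), Ivanova→Backend role (82 pts), Leclerc→Design role (93 pts), Lindqvist→Ops role (67 pts) — total 86+93+78+82+93+67 = 499 pts.
Max-entry greedy (repeatedly take the single best remaining cell) gives 470 pts, worse by 29.
Next-best assignment: Santos→QA role, Novak→Design role, Huang→Lead role, Ivanova→Backend role, Leclerc→Frontend role, Lindqvist→Ops role = 493 pts.
Every other assignment is strictly worse.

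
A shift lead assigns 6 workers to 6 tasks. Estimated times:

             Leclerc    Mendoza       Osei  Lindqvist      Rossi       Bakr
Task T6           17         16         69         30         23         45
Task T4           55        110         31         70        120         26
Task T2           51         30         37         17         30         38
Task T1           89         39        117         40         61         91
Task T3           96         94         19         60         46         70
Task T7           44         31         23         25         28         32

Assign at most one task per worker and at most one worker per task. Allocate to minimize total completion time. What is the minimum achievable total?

This is a one-to-one assignment (minimum-cost bipartite matching).
Optimal: Leclerc→Task T6 (17 min), Mendoza→Task T1 (39 min), Osei→Task T3 (19 min), Lindqvist→Task T2 (17 min), Rossi→Task T7 (28 min), Bakr→Task T4 (26 min) — total 17+39+19+17+28+26 = 146 min.
Column-greedy (each task in turn goes to its cheapest remaining worker) gives 183 min, worse by 37.
Next-best assignment: Leclerc→Task T6, Mendoza→Task T1, Osei→Task T3, Lindqvist→Task T7, Rossi→Task T2, Bakr→Task T4 = 156 min.
Swapping Osei↔Leclerc (Osei→Task T6 69 min, Leclerc→Task T3 96 min) adds 129.
Checked against all permutations: 146 min is optimal.

Min total: 146 min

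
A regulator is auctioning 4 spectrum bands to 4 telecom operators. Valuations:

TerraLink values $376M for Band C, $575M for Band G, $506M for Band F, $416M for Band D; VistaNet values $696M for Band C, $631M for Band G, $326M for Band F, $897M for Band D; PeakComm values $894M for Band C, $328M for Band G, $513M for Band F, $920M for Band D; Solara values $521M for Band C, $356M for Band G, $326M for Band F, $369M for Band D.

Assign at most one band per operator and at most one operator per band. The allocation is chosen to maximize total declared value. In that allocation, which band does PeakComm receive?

PeakComm receives Band C.

Optimal: TerraLink→Band G ($575M), VistaNet→Band D ($897M), PeakComm→Band C ($894M), Solara→Band F ($326M) — total 575+897+894+326 = $2692M.
Swapping VistaNet↔TerraLink (VistaNet→Band G $631M, TerraLink→Band D $416M) loses 425.
PeakComm's own top band is Band D ($920M), but forcing PeakComm→Band D and reassigning the rest optimally gives only $2578M — worse by 114.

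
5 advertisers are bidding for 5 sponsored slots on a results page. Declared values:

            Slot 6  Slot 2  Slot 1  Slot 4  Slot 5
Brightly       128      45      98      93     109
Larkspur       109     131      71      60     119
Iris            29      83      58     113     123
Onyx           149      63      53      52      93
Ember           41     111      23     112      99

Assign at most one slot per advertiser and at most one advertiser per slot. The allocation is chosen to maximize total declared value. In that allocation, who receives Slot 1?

Brightly receives Slot 1.

This is a one-to-one assignment (maximum-weight bipartite matching).
Optimal: Brightly→Slot 1 ($98), Larkspur→Slot 2 ($131), Iris→Slot 5 ($123), Onyx→Slot 6 ($149), Ember→Slot 4 ($112) — total 98+131+123+149+112 = $613.
Row-greedy (each advertiser in turn takes its best remaining slot) gives $547, worse by 66.
Next-best assignment: Brightly→Slot 1, Larkspur→Slot 2, Iris→Slot 4, Onyx→Slot 6, Ember→Slot 5 = $590.
Swapping Ember↔Onyx (Ember→Slot 6 $41, Onyx→Slot 4 $52) loses 168.
Brightly's own top slot is Slot 6 ($128), but forcing Brightly→Slot 6 and reassigning the rest optimally gives only $547 — worse by 66.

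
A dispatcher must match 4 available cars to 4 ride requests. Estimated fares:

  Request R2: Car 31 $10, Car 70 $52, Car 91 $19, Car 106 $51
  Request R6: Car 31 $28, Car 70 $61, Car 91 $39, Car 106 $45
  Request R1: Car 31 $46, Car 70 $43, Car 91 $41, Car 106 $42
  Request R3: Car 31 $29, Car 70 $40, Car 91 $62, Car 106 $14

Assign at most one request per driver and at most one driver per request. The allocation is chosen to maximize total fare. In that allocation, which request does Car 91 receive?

Car 91 receives Request R3.

This is the linear assignment problem.
Optimal: Car 31→Request R1 ($46), Car 70→Request R6 ($61), Car 91→Request R3 ($62), Car 106→Request R2 ($51) — total 46+61+62+51 = $220.
Column-greedy (each request in turn goes to its best remaining driver) gives $205, worse by 15.
No other one-to-one assignment exceeds $220.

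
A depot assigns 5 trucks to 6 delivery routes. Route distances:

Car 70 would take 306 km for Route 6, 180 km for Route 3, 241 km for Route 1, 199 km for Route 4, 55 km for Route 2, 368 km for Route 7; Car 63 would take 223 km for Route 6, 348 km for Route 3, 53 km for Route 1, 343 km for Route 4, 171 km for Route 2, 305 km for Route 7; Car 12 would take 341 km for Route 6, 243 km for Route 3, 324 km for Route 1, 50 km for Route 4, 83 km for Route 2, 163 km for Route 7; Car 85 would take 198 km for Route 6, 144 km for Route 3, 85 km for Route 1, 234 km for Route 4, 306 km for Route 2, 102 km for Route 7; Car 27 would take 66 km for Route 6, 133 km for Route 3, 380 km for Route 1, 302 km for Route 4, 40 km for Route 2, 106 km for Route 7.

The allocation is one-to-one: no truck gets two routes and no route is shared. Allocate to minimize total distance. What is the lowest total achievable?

Optimal: Car 70→Route 2 (55 km), Car 63→Route 1 (53 km), Car 12→Route 4 (50 km), Car 85→Route 7 (102 km), Car 27→Route 6 (66 km) — total 55+53+50+102+66 = 326 km.
Min-entry greedy (repeatedly take the single cheapest remaining cell) gives 425 km, worse by 99.
Swapping Car 27↔Car 12 (Car 27→Route 4 302 km, Car 12→Route 6 341 km) adds 527.

Min total: 326 km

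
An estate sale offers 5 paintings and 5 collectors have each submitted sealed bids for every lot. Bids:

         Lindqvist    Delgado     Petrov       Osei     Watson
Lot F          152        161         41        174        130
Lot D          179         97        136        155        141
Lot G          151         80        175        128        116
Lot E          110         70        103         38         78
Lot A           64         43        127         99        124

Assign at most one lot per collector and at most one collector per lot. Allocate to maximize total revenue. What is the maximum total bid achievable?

Optimal: Lindqvist→Lot E ($110), Delgado→Lot F ($161), Petrov→Lot G ($175), Osei→Lot D ($155), Watson→Lot A ($124) — total 110+161+175+155+124 = $725.
Column-greedy (each lot in turn goes to its best remaining collector) gives $649, worse by 76.
Every other assignment is strictly worse.

Max total: $725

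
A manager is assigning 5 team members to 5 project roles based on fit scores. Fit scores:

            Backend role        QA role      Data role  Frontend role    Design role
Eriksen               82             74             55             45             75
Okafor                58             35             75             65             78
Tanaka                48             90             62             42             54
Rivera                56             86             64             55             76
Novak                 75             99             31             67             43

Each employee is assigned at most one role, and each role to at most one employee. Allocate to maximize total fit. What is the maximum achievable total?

Max total: 390 pts

This is the linear assignment problem.
Optimal: Eriksen→Backend role (82 pts), Okafor→Data role (75 pts), Tanaka→QA role (90 pts), Rivera→Design role (76 pts), Novak→Frontend role (67 pts) — total 82+75+90+76+67 = 390 pts.
Max-entry greedy (repeatedly take the single best remaining cell) gives 365 pts, worse by 25.
Next-best assignment: Eriksen→Backend role, Okafor→Frontend role, Tanaka→Data role, Rivera→Design role, Novak→QA role = 384 pts.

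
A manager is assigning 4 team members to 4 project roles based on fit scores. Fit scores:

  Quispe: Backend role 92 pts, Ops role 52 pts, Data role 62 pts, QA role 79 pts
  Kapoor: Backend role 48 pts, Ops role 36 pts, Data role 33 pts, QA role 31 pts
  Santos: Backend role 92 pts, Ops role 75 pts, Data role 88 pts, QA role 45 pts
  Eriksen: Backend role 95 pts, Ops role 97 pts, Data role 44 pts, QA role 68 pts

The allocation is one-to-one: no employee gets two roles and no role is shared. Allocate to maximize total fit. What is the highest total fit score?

Maximum total: 312 pts

Optimal: Quispe→QA role (79 pts), Kapoor→Backend role (48 pts), Santos→Data role (88 pts), Eriksen→Ops role (97 pts) — total 79+48+88+97 = 312 pts.
Row-greedy (each employee in turn takes its best remaining role) gives 284 pts, worse by 28.
Next-best assignment: Quispe→Backend role, Kapoor→QA role, Santos→Data role, Eriksen→Ops role = 308 pts.
Swapping Eriksen↔Kapoor (Eriksen→Backend role 95 pts, Kapoor→Ops role 36 pts) loses 14.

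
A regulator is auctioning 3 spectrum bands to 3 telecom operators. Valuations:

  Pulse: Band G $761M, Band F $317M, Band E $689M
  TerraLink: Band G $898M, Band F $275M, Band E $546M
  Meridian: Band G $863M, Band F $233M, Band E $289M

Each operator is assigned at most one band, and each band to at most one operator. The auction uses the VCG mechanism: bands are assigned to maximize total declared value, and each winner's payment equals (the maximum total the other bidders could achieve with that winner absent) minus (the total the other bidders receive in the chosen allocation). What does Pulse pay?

Pulse pays $271M.

Efficient allocation: Pulse→Band E ($689M), TerraLink→Band F ($275M), Meridian→Band G ($863M); total welfare W = $1827M.
Pulse receives Band E at value $689M, so the others get W − 689 = $1138M.
Without Pulse: best allocation of the remaining 2 bidders over all 3 bands is TerraLink→Band E ($546M), Meridian→Band G ($863M), total $1409M.
VCG payment = (others' best without Pulse) − (others' welfare with Pulse) = 1409 − 1138 = $271M.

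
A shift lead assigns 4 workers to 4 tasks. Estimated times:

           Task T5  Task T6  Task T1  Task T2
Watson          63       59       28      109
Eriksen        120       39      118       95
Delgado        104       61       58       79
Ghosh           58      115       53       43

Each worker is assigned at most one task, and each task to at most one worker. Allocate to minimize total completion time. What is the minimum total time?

Min total: 203 min

Optimal: Watson→Task T5 (63 min), Eriksen→Task T6 (39 min), Delgado→Task T1 (58 min), Ghosh→Task T2 (43 min) — total 63+39+58+43 = 203 min.
Min-entry greedy (repeatedly take the single cheapest remaining cell) gives 214 min, worse by 11.
Next-best assignment: Watson→Task T1, Eriksen→Task T6, Delgado→Task T2, Ghosh→Task T5 = 204 min.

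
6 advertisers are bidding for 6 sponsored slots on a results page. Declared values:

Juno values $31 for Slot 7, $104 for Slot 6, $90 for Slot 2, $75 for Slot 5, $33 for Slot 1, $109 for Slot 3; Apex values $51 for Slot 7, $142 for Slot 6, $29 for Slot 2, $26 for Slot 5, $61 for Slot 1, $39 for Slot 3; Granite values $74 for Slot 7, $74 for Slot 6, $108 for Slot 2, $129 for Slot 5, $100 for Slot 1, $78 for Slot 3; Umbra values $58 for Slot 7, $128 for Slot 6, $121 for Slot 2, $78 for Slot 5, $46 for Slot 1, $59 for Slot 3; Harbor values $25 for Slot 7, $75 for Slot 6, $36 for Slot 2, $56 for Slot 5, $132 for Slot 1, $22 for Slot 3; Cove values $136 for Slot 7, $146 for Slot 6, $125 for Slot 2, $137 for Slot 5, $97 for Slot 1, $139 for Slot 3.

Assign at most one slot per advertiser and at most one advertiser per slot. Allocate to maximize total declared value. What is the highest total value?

Max total: $769

Optimal: Juno→Slot 3 ($109), Apex→Slot 6 ($142), Granite→Slot 5 ($129), Umbra→Slot 2 ($121), Harbor→Slot 1 ($132), Cove→Slot 7 ($136) — total 109+142+129+121+132+136 = $769.
Next-best assignment: Juno→Slot 3, Apex→Slot 6, Granite→Slot 7, Umbra→Slot 2, Harbor→Slot 1, Cove→Slot 5 = $715.
Every other assignment is strictly worse.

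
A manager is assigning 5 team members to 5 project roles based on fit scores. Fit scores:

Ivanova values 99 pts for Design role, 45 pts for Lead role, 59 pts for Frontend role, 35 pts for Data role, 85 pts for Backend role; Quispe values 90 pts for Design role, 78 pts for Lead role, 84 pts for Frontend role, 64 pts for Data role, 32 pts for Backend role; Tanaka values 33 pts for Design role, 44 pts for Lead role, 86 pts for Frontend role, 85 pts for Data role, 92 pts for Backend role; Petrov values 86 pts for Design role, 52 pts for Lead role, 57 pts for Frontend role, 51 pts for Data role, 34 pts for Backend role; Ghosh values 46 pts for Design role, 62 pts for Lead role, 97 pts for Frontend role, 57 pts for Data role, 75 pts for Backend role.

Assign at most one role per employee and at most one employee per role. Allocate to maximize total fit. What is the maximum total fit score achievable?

This is a one-to-one assignment (maximum-weight bipartite matching).
Optimal: Ivanova→Backend role (85 pts), Quispe→Lead role (78 pts), Tanaka→Data role (85 pts), Petrov→Design role (86 pts), Ghosh→Frontend role (97 pts) — total 85+78+85+86+97 = 431 pts.
Column-greedy (each role in turn goes to its best remaining employee) gives 393 pts, worse by 38.
No other one-to-one assignment exceeds 431 pts.

Max total: 431 pts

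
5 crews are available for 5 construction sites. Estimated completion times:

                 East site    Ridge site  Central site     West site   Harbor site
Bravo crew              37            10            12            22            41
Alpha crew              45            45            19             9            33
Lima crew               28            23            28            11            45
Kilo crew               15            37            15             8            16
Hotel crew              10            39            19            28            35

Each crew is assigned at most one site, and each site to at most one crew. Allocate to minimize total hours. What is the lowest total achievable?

Minimum total: 66 hours

This is a one-to-one assignment (minimum-cost bipartite matching).
Optimal: Bravo crew→Ridge site (10 hours), Alpha crew→Central site (19 hours), Lima crew→West site (11 hours), Kilo crew→Harbor site (16 hours), Hotel crew→East site (10 hours) — total 10+19+11+16+10 = 66 hours.
Min-entry greedy (repeatedly take the single cheapest remaining cell) gives 92 hours, worse by 26.
Next-best assignment: Bravo crew→Central site, Alpha crew→West site, Lima crew→Ridge site, Kilo crew→Harbor site, Hotel crew→East site = 70 hours.
Swapping Alpha crew↔Lima crew (Alpha crew→West site 9 hours, Lima crew→Central site 28 hours) adds 7.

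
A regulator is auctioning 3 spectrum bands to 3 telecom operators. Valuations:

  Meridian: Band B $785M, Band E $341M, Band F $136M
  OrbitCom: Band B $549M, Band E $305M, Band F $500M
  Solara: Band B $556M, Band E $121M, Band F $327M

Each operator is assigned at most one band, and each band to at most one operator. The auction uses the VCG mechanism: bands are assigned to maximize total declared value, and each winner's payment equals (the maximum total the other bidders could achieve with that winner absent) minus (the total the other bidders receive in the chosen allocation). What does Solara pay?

Efficient allocation: Meridian→Band B ($785M), OrbitCom→Band E ($305M), Solara→Band F ($327M); total welfare W = $1417M.
Solara receives Band F at value $327M, so the others get W − 327 = $1090M.
Without Solara: best allocation of the remaining 2 bidders over all 3 bands is Meridian→Band B ($785M), OrbitCom→Band F ($500M), total $1285M.
VCG payment = (others' best without Solara) − (others' welfare with Solara) = 1285 − 1090 = $195M.

Solara pays $195M.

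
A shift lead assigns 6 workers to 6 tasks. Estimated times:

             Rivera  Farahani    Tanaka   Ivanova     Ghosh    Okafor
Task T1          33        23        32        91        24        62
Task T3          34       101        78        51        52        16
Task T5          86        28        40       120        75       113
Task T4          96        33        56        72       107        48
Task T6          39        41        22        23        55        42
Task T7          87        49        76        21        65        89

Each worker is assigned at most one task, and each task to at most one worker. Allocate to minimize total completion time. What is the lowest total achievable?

Optimal: Rivera→Task T6 (39 min), Farahani→Task T4 (33 min), Tanaka→Task T5 (40 min), Ivanova→Task T7 (21 min), Ghosh→Task T1 (24 min), Okafor→Task T3 (16 min) — total 39+33+40+21+24+16 = 173 min.
Column-greedy (each task in turn goes to its cheapest remaining worker) gives 255 min, worse by 82.
No other one-to-one assignment undercuts 173 min.

Min total: 173 min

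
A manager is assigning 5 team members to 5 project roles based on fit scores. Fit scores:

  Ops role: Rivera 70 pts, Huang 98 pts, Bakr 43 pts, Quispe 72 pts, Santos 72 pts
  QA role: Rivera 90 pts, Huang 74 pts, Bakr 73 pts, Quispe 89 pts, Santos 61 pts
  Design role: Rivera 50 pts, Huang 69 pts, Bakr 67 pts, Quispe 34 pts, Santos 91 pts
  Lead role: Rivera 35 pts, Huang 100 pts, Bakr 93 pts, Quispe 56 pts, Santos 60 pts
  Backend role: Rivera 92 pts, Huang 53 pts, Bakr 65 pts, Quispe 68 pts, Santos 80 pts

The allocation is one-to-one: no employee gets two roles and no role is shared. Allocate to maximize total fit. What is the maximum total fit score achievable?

Maximum total: 463 pts

This is the linear assignment problem.
Optimal: Rivera→Backend role (92 pts), Huang→Ops role (98 pts), Bakr→Lead role (93 pts), Quispe→QA role (89 pts), Santos→Design role (91 pts) — total 92+98+93+89+91 = 463 pts.
Row-greedy (each employee in turn takes its best remaining role) gives 428 pts, worse by 35.
Swapping Rivera↔Huang (Rivera→Ops role 70 pts, Huang→Backend role 53 pts) loses 67.
No other one-to-one assignment exceeds 463 pts.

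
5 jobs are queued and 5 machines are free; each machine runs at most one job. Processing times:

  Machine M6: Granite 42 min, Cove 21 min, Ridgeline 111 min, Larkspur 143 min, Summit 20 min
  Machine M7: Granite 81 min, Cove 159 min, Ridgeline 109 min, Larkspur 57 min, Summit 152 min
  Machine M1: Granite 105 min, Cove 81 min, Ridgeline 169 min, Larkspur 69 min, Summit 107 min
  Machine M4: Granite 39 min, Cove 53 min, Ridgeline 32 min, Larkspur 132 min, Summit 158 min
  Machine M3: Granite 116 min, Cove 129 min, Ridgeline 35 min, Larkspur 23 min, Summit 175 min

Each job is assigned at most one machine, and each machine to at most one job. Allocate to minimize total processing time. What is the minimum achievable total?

Optimal: Granite→Machine M4 (39 min), Cove→Machine M1 (81 min), Ridgeline→Machine M3 (35 min), Larkspur→Machine M7 (57 min), Summit→Machine M6 (20 min) — total 39+81+35+57+20 = 232 min.
Column-greedy (each machine in turn goes to its cheapest remaining job) gives 306 min, worse by 74.
Next-best assignment: Granite→Machine M7, Cove→Machine M1, Ridgeline→Machine M4, Larkspur→Machine M3, Summit→Machine M6 = 237 min.
Swapping Ridgeline↔Larkspur (Ridgeline→Machine M7 109 min, Larkspur→Machine M3 23 min) adds 40.
Every other assignment is strictly worse.

Minimum total: 232 min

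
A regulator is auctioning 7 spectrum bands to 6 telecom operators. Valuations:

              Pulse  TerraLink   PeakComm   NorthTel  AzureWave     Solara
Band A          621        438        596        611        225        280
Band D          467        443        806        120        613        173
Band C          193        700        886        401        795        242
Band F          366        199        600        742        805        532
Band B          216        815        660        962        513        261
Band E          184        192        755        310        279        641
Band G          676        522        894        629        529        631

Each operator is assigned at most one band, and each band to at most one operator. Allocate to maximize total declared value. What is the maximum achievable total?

Optimal: Pulse→Band A ($621M), TerraLink→Band C ($700M), PeakComm→Band G ($894M), NorthTel→Band B ($962M), AzureWave→Band F ($805M), Solara→Band E ($641M) — total 621+700+894+962+805+641 = $4623M.
Column-greedy (each band in turn goes to its best remaining operator) gives $4420M, worse by 203.
Swapping AzureWave↔Solara (AzureWave→Band E $279M, Solara→Band F $532M) loses 635.

Max total: $4623M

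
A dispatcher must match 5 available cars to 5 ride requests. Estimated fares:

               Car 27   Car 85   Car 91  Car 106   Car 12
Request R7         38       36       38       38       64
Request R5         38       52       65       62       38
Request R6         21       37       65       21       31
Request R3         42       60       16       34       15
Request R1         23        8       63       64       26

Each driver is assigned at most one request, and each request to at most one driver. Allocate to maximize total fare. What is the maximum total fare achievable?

This is the linear assignment problem.
Optimal: Car 27→Request R5 ($38), Car 85→Request R3 ($60), Car 91→Request R6 ($65), Car 106→Request R1 ($64), Car 12→Request R7 ($64) — total 38+60+65+64+64 = $291.
Column-greedy (each request in turn goes to its best remaining driver) gives $272, worse by 19.
Next-best assignment: Car 27→Request R3, Car 85→Request R5, Car 91→Request R6, Car 106→Request R1, Car 12→Request R7 = $287.
Swapping Car 91↔Car 85 (Car 91→Request R3 $16, Car 85→Request R6 $37) loses 72.
Every other assignment is strictly worse.

Max total: $291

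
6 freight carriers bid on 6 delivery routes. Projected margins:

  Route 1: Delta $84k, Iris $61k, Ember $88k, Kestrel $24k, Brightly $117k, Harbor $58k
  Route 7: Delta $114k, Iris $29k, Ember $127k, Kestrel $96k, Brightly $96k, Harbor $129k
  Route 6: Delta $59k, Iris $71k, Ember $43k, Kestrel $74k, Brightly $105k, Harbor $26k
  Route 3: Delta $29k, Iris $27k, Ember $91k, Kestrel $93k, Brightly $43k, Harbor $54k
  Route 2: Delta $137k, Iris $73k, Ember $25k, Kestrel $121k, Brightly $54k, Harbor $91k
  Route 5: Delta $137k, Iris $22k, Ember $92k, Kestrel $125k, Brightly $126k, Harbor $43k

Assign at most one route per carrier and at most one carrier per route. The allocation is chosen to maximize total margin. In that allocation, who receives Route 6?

Iris receives Route 6.

This is a one-to-one assignment (maximum-weight bipartite matching).
Optimal: Delta→Route 2 ($137k), Iris→Route 6 ($71k), Ember→Route 3 ($91k), Kestrel→Route 5 ($125k), Brightly→Route 1 ($117k), Harbor→Route 7 ($129k) — total 137+71+91+125+117+129 = $670k.
Max-entry greedy (repeatedly take the single best remaining cell) gives $644k, worse by 26.
Next-best assignment: Delta→Route 5, Iris→Route 6, Ember→Route 3, Kestrel→Route 2, Brightly→Route 1, Harbor→Route 7 = $666k.
Iris's own top route is Route 2 ($73k), but forcing Iris→Route 2 and reassigning the rest optimally gives only $625k — worse by 45.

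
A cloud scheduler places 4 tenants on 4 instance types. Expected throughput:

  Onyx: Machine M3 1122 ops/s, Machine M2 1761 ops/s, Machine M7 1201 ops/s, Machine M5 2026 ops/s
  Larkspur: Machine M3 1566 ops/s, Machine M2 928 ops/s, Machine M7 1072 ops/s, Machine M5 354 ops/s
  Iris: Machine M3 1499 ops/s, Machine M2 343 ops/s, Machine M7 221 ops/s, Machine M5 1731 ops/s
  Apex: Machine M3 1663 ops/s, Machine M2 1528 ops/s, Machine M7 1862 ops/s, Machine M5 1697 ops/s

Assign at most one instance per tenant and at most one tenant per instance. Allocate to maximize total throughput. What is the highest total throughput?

Optimal: Onyx→Machine M2 (1761 ops/s), Larkspur→Machine M3 (1566 ops/s), Iris→Machine M5 (1731 ops/s), Apex→Machine M7 (1862 ops/s) — total 1761+1566+1731+1862 = 6920 ops/s.
Column-greedy (each instance in turn goes to its best remaining tenant) gives 6227 ops/s, worse by 693.
Swapping Onyx↔Iris (Onyx→Machine M5 2026 ops/s, Iris→Machine M2 343 ops/s) loses 1123.

Maximum total: 6920 ops/s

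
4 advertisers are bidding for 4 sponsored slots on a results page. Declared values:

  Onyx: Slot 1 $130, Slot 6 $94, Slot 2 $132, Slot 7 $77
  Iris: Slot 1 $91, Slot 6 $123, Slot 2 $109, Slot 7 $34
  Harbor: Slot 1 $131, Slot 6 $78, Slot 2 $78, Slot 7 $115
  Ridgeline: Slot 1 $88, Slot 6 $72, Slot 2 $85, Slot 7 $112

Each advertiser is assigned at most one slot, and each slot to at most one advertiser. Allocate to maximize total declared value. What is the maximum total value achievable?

Maximum total: $498

Optimal: Onyx→Slot 2 ($132), Iris→Slot 6 ($123), Harbor→Slot 1 ($131), Ridgeline→Slot 7 ($112) — total 132+123+131+112 = $498.
Next-best assignment: Onyx→Slot 2, Iris→Slot 6, Harbor→Slot 7, Ridgeline→Slot 1 = $458.
Swapping Iris↔Harbor (Iris→Slot 1 $91, Harbor→Slot 6 $78) loses 85.
No other one-to-one assignment exceeds $498.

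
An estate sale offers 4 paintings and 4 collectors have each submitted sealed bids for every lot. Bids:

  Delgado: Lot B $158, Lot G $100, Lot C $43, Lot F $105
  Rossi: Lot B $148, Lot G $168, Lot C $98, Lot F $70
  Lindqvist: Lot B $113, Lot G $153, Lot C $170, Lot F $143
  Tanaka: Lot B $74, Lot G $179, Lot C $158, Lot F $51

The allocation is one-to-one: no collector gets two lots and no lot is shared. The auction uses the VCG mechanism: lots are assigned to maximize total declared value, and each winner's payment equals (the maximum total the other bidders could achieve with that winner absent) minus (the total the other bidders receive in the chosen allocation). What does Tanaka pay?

Efficient allocation: Delgado→Lot B ($158), Rossi→Lot G ($168), Lindqvist→Lot F ($143), Tanaka→Lot C ($158); total welfare W = $627.
Tanaka receives Lot C at value $158, so the others get W − 158 = $469.
Without Tanaka: best allocation of the remaining 3 bidders over all 4 lots is Delgado→Lot B ($158), Rossi→Lot G ($168), Lindqvist→Lot C ($170), total $496.
VCG payment = (others' best without Tanaka) − (others' welfare with Tanaka) = 496 − 469 = $27.

Tanaka pays $27.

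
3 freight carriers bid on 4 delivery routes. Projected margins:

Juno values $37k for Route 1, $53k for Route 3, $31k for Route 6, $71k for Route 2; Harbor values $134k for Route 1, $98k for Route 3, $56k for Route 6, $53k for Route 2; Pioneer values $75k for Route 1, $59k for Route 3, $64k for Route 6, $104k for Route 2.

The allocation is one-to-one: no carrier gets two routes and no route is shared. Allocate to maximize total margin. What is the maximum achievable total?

Optimal: Juno→Route 3 ($53k), Harbor→Route 1 ($134k), Pioneer→Route 2 ($104k) — total 53+134+104 = $291k.
Row-greedy (each carrier in turn takes its best remaining route) gives $269k, worse by 22.
Swapping Juno↔Harbor (Juno→Route 1 $37k, Harbor→Route 3 $98k) loses 52.

Max total: $291k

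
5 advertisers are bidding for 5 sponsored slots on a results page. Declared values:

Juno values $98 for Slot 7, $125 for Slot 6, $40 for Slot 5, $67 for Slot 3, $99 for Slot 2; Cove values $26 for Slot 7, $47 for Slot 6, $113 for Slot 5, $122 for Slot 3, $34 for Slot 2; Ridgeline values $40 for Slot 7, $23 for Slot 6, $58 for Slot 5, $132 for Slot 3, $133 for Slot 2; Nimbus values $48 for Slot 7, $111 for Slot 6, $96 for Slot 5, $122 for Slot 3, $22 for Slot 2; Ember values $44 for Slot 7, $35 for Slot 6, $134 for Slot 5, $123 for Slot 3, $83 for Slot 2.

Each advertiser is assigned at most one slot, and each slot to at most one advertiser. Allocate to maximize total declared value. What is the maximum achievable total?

Optimal: Juno→Slot 7 ($98), Cove→Slot 3 ($122), Ridgeline→Slot 2 ($133), Nimbus→Slot 6 ($111), Ember→Slot 5 ($134) — total 98+122+133+111+134 = $598.
Max-entry greedy (repeatedly take the single best remaining cell) gives $562, worse by 36.
Every other assignment is strictly worse.

Max total: $598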